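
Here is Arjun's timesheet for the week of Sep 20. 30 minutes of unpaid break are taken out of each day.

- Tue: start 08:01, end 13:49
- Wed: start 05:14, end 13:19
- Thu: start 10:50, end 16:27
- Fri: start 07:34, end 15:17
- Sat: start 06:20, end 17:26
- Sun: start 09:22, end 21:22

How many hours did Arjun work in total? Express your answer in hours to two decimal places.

47.32 hours

Tue: 08:01–13:49 = 5 h 48 min; less 30 min break → 5 h 18 min
Wed: 05:14–13:19 = 8 h 5 min; less 30 min break → 7 h 35 min
Thu: 10:50–16:27 = 5 h 37 min; less 30 min break → 5 h 7 min
Fri: 07:34–15:17 = 7 h 43 min; less 30 min break → 7 h 13 min
Sat: 06:20–17:26 = 11 h 6 min; less 30 min break → 10 h 36 min
Sun: 09:22–21:22 = 12 h 0 min; less 30 min break → 11 h 30 min
Total: 5 h 18 min + 7 h 35 min + 5 h 7 min + 7 h 13 min + 10 h 36 min + 11 h 30 min = 47 h 19 min.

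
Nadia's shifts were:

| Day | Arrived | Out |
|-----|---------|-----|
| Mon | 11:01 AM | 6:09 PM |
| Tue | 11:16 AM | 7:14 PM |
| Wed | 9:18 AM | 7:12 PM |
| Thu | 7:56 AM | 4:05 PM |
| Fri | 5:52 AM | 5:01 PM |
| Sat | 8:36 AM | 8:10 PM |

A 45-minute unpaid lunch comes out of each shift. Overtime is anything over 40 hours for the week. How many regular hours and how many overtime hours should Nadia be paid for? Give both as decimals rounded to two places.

Mon: 11:01 AM–6:09 PM = 7 h 8 min; less 45 min break → 6 h 23 min
Tue: 11:16 AM–7:14 PM = 7 h 58 min; less 45 min break → 7 h 13 min
Wed: 9:18 AM–7:12 PM = 9 h 54 min; less 45 min break → 9 h 9 min
Thu: 7:56 AM–4:05 PM = 8 h 9 min; less 45 min break → 7 h 24 min
Fri: 5:52 AM–5:01 PM = 11 h 9 min; less 45 min break → 10 h 24 min
Sat: 8:36 AM–8:10 PM = 11 h 34 min; less 45 min break → 10 h 49 min
Total worked: 51 h 22 min = 51.37 h.
Threshold 40 h → overtime 11 h 22 min, regular 40 h 0 min.

Regular 40.00 hours, overtime 11.37 hours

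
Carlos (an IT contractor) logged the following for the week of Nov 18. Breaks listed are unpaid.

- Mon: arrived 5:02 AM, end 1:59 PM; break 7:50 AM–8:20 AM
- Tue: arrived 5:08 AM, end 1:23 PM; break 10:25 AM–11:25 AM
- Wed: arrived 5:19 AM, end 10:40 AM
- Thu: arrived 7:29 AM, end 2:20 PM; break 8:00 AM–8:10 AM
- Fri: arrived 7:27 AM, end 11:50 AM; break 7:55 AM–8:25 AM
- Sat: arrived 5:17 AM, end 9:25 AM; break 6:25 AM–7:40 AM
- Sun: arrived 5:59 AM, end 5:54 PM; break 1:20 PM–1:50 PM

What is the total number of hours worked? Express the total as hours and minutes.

Mon: 5:02 AM–1:59 PM = 8 h 57 min; less 30 min break → 8 h 27 min
Tue: 5:08 AM–1:23 PM = 8 h 15 min; less 60 min break → 7 h 15 min
Wed: 5:19 AM–10:40 AM = 5 h 21 min
Thu: 7:29 AM–2:20 PM = 6 h 51 min; less 10 min break → 6 h 41 min
Fri: 7:27 AM–11:50 AM = 4 h 23 min; less 30 min break → 3 h 53 min
Sat: 5:17 AM–9:25 AM = 4 h 8 min; less 75 min break → 2 h 53 min
Sun: 5:59 AM–5:54 PM = 11 h 55 min; less 30 min break → 11 h 25 min
Total: 8 h 27 min + 7 h 15 min + 5 h 21 min + 6 h 41 min + 3 h 53 min + 2 h 53 min + 11 h 25 min = 45 h 55 min.

45 h 55 min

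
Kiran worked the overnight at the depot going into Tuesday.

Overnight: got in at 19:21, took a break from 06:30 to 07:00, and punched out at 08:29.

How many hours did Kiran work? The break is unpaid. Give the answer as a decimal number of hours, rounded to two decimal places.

12.63 hours

Overnight: 19:21 → midnight = 4 h 39 min; midnight → 08:29 = 8 h 29 min; span 13 h 8 min; less 30 min break → 12 h 38 min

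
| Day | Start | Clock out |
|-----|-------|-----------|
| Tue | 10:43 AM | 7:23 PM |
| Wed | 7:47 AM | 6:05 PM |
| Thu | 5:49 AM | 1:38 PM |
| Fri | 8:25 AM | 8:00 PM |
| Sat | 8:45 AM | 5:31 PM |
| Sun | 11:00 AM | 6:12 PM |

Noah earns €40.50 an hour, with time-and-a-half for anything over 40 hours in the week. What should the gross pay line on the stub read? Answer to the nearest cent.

Tue: 10:43 AM–7:23 PM = 8 h 40 min
Wed: 7:47 AM–6:05 PM = 10 h 18 min
Thu: 5:49 AM–1:38 PM = 7 h 49 min
Fri: 8:25 AM–8:00 PM = 11 h 35 min
Sat: 8:45 AM–5:31 PM = 8 h 46 min
Sun: 11:00 AM–6:12 PM = 7 h 12 min
Total worked: 54 h 20 min = 3260 min.
Regular 40 h 0 min = 2400 min at €40.50/h; overtime 14 h 20 min = 860 min at €60.75/h.
Pay = (2400 × €40.50 + 860 × €60.75) ÷ 60 = €2490.75.

€2490.75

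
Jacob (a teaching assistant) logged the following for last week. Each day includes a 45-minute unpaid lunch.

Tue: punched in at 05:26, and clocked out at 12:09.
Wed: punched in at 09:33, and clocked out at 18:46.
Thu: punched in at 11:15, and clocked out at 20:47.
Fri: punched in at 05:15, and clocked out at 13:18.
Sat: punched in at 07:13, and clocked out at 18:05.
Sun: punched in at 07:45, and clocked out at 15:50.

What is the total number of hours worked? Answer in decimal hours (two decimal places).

Tue: 05:26–12:09 = 6 h 43 min; less 45 min break → 5 h 58 min
Wed: 09:33–18:46 = 9 h 13 min; less 45 min break → 8 h 28 min
Thu: 11:15–20:47 = 9 h 32 min; less 45 min break → 8 h 47 min
Fri: 05:15–13:18 = 8 h 3 min; less 45 min break → 7 h 18 min
Sat: 07:13–18:05 = 10 h 52 min; less 45 min break → 10 h 7 min
Sun: 07:45–15:50 = 8 h 5 min; less 45 min break → 7 h 20 min
Total: 5 h 58 min + 8 h 28 min + 8 h 47 min + 7 h 18 min + 10 h 7 min + 7 h 20 min = 47 h 58 min.

47.97 hours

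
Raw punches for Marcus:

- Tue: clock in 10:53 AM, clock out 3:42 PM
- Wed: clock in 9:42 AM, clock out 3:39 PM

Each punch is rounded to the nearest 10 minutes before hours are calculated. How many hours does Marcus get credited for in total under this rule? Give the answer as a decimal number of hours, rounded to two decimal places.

Tue: in 10:53 AM→10:50 AM, out 3:42 PM→3:40 PM; 4 h 50 min
Wed: in 9:42 AM→9:40 AM, out 3:39 PM→3:40 PM; 6 h 0 min
Total credited: 10 h 50 min.

10.83 hours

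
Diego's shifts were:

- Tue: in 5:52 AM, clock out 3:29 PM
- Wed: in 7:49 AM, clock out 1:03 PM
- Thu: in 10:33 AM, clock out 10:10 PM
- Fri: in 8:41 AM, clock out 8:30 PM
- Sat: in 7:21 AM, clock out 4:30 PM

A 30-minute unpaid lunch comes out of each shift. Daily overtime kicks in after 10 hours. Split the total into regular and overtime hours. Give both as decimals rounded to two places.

Tue: 5:52 AM–3:29 PM = 9 h 37 min; less 30 min break → 9 h 7 min
Wed: 7:49 AM–1:03 PM = 5 h 14 min; less 30 min break → 4 h 44 min
Thu: 10:33 AM–10:10 PM = 11 h 37 min; less 30 min break → 11 h 7 min
Fri: 8:41 AM–8:30 PM = 11 h 49 min; less 30 min break → 11 h 19 min
Sat: 7:21 AM–4:30 PM = 9 h 9 min; less 30 min break → 8 h 39 min
Tue reg 9 h 7 min / OT 0 h 0 min; Wed reg 4 h 44 min / OT 0 h 0 min; Thu reg 10 h 0 min / OT 1 h 7 min; Fri reg 10 h 0 min / OT 1 h 19 min; Sat reg 8 h 39 min / OT 0 h 0 min.
Totals: regular 42 h 30 min, overtime 2 h 26 min.

Regular 42.50 hours, overtime 2.43 hours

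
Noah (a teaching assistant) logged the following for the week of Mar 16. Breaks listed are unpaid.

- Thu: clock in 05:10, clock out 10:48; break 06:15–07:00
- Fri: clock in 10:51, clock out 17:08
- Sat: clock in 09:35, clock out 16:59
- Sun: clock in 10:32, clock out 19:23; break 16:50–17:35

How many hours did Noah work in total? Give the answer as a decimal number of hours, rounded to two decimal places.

Thu: 05:10–10:48 = 5 h 38 min; less 45 min break → 4 h 53 min
Fri: 10:51–17:08 = 6 h 17 min
Sat: 09:35–16:59 = 7 h 24 min
Sun: 10:32–19:23 = 8 h 51 min; less 45 min break → 8 h 6 min
Total: 4 h 53 min + 6 h 17 min + 7 h 24 min + 8 h 6 min = 26 h 40 min.

26.67 hours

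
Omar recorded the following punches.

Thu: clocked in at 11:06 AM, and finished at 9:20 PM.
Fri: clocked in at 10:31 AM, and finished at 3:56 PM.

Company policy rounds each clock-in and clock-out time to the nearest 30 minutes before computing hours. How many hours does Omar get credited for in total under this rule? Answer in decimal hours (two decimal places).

Thu: in 11:06 AM→11:00 AM, out 9:20 PM→9:30 PM; 10 h 30 min
Fri: in 10:31 AM→10:30 AM, out 3:56 PM→4:00 PM; 5 h 30 min
Total credited: 16 h 0 min.

16.00 hours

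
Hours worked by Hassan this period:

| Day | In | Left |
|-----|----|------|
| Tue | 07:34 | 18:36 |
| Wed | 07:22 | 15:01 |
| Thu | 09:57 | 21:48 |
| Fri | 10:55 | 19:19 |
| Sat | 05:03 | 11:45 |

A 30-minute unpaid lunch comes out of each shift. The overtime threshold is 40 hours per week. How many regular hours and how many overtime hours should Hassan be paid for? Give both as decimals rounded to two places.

Regular 40.00 hours, overtime 3.13 hours

Tue: 07:34–18:36 = 11 h 2 min; less 30 min break → 10 h 32 min
Wed: 07:22–15:01 = 7 h 39 min; less 30 min break → 7 h 9 min
Thu: 09:57–21:48 = 11 h 51 min; less 30 min break → 11 h 21 min
Fri: 10:55–19:19 = 8 h 24 min; less 30 min break → 7 h 54 min
Sat: 05:03–11:45 = 6 h 42 min; less 30 min break → 6 h 12 min
Total worked: 43 h 8 min = 43.13 h.
Threshold 40 h → overtime 3 h 8 min, regular 40 h 0 min.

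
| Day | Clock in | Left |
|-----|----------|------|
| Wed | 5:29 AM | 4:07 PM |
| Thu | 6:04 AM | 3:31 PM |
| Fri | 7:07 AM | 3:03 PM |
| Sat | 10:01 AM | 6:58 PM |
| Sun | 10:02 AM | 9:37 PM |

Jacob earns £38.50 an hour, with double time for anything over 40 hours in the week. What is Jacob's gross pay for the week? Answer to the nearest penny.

£2198.35

Wed: 5:29 AM–4:07 PM = 10 h 38 min
Thu: 6:04 AM–3:31 PM = 9 h 27 min
Fri: 7:07 AM–3:03 PM = 7 h 56 min
Sat: 10:01 AM–6:58 PM = 8 h 57 min
Sun: 10:02 AM–9:37 PM = 11 h 35 min
Total worked: 48 h 33 min = 2913 min.
Regular 40 h 0 min = 2400 min at £38.50/h; overtime 8 h 33 min = 513 min at £77.00/h.
Pay = (2400 × £38.50 + 513 × £77.00) ÷ 60 = £2198.35.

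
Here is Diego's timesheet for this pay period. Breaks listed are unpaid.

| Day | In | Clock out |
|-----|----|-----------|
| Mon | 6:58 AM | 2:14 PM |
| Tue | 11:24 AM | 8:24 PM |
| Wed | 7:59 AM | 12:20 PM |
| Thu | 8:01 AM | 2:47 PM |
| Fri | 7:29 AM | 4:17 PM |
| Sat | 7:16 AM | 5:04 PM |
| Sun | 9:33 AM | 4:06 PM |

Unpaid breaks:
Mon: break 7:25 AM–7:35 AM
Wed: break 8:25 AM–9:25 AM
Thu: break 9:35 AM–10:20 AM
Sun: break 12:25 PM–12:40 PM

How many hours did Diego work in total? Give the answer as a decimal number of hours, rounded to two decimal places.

50.37 hours

Mon: 6:58 AM–2:14 PM = 7 h 16 min; less 10 min break → 7 h 6 min
Tue: 11:24 AM–8:24 PM = 9 h 0 min
Wed: 7:59 AM–12:20 PM = 4 h 21 min; less 60 min break → 3 h 21 min
Thu: 8:01 AM–2:47 PM = 6 h 46 min; less 45 min break → 6 h 1 min
Fri: 7:29 AM–4:17 PM = 8 h 48 min
Sat: 7:16 AM–5:04 PM = 9 h 48 min
Sun: 9:33 AM–4:06 PM = 6 h 33 min; less 15 min break → 6 h 18 min
Total: 7 h 6 min + 9 h 0 min + 3 h 21 min + 6 h 1 min + 8 h 48 min + 9 h 48 min + 6 h 18 min = 50 h 22 min.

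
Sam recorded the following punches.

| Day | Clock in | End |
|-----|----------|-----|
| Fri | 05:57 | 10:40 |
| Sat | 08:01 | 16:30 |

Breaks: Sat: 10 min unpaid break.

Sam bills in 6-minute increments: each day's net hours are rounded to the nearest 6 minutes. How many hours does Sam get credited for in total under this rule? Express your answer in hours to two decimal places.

13.00 hours

Fri: 05:57–10:40 = 4 h 43 min → rounds to 4 h 42 min
Sat: 08:01–16:30 = 8 h 29 min − 10 min = 8 h 19 min → rounds to 8 h 18 min
Total credited: 13 h 0 min.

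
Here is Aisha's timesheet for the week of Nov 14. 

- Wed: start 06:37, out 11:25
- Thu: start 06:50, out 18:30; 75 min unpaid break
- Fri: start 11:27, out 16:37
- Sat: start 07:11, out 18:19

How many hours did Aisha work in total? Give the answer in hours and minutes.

Wed: 06:37–11:25 = 4 h 48 min
Thu: 06:50–18:30 = 11 h 40 min; less 75 min break → 10 h 25 min
Fri: 11:27–16:37 = 5 h 10 min
Sat: 07:11–18:19 = 11 h 8 min
Total: 4 h 48 min + 10 h 25 min + 5 h 10 min + 11 h 8 min = 31 h 31 min.

31 h 31 min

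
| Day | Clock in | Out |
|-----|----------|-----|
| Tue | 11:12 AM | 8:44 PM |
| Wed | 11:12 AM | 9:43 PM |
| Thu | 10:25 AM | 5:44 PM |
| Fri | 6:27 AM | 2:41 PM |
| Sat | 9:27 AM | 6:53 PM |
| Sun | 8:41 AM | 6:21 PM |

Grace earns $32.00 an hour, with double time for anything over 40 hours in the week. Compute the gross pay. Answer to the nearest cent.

$2220.80

Tue: 11:12 AM–8:44 PM = 9 h 32 min
Wed: 11:12 AM–9:43 PM = 10 h 31 min
Thu: 10:25 AM–5:44 PM = 7 h 19 min
Fri: 6:27 AM–2:41 PM = 8 h 14 min
Sat: 9:27 AM–6:53 PM = 9 h 26 min
Sun: 8:41 AM–6:21 PM = 9 h 40 min
Total worked: 54 h 42 min = 3282 min.
Regular 40 h 0 min = 2400 min at $32.00/h; overtime 14 h 42 min = 882 min at $64.00/h.
Pay = (2400 × $32.00 + 882 × $64.00) ÷ 60 = $2220.80.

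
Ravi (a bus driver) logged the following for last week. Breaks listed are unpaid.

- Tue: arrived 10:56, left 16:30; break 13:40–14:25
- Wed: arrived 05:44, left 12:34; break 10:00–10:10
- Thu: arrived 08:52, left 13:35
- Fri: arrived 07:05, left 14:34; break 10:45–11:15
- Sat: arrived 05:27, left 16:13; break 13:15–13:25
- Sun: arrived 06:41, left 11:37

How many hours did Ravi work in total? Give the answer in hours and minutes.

Tue: 10:56–16:30 = 5 h 34 min; less 45 min break → 4 h 49 min
Wed: 05:44–12:34 = 6 h 50 min; less 10 min break → 6 h 40 min
Thu: 08:52–13:35 = 4 h 43 min
Fri: 07:05–14:34 = 7 h 29 min; less 30 min break → 6 h 59 min
Sat: 05:27–16:13 = 10 h 46 min; less 10 min break → 10 h 36 min
Sun: 06:41–11:37 = 4 h 56 min
Total: 4 h 49 min + 6 h 40 min + 4 h 43 min + 6 h 59 min + 10 h 36 min + 4 h 56 min = 38 h 43 min.

38 h 43 min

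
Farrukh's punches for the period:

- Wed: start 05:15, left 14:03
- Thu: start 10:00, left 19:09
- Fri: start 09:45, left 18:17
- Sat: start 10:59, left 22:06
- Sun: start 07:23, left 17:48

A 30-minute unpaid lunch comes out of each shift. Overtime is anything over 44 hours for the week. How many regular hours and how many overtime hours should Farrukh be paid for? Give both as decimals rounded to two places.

Regular 44.00 hours, overtime 1.52 hours

Wed: 05:15–14:03 = 8 h 48 min; less 30 min break → 8 h 18 min
Thu: 10:00–19:09 = 9 h 9 min; less 30 min break → 8 h 39 min
Fri: 09:45–18:17 = 8 h 32 min; less 30 min break → 8 h 2 min
Sat: 10:59–22:06 = 11 h 7 min; less 30 min break → 10 h 37 min
Sun: 07:23–17:48 = 10 h 25 min; less 30 min break → 9 h 55 min
Total worked: 45 h 31 min = 45.52 h.
Threshold 44 h → overtime 1 h 31 min, regular 44 h 0 min.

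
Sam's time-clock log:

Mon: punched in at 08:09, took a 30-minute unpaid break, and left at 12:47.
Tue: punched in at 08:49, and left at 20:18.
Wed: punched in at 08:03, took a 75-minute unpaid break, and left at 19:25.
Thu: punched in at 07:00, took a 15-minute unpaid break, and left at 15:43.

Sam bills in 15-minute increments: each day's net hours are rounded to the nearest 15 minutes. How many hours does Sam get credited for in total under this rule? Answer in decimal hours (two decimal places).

Mon: 08:09–12:47 = 4 h 38 min − 30 min = 4 h 8 min → rounds to 4 h 15 min
Tue: 08:49–20:18 = 11 h 29 min → rounds to 11 h 30 min
Wed: 08:03–19:25 = 11 h 22 min − 75 min = 10 h 7 min → rounds to 10 h 0 min
Thu: 07:00–15:43 = 8 h 43 min − 15 min = 8 h 28 min → rounds to 8 h 30 min
Total credited: 34 h 15 min.

34.25 hours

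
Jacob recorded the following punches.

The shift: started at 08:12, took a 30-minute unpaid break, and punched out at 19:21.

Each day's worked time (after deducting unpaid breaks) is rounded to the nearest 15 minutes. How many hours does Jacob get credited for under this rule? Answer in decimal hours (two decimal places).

The shift: 08:12–19:21 = 11 h 9 min − 30 min = 10 h 39 min → rounds to 10 h 45 min

10.75 hours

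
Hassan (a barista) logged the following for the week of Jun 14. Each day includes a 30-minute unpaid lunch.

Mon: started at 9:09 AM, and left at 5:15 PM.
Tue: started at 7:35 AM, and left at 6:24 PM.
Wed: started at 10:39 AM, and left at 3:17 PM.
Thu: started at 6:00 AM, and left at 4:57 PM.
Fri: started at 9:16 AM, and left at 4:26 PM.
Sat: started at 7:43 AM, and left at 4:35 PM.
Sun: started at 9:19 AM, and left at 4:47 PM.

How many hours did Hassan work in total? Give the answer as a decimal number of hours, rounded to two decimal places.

Mon: 9:09 AM–5:15 PM = 8 h 6 min; less 30 min break → 7 h 36 min
Tue: 7:35 AM–6:24 PM = 10 h 49 min; less 30 min break → 10 h 19 min
Wed: 10:39 AM–3:17 PM = 4 h 38 min; less 30 min break → 4 h 8 min
Thu: 6:00 AM–4:57 PM = 10 h 57 min; less 30 min break → 10 h 27 min
Fri: 9:16 AM–4:26 PM = 7 h 10 min; less 30 min break → 6 h 40 min
Sat: 7:43 AM–4:35 PM = 8 h 52 min; less 30 min break → 8 h 22 min
Sun: 9:19 AM–4:47 PM = 7 h 28 min; less 30 min break → 6 h 58 min
Total: 7 h 36 min + 10 h 19 min + 4 h 8 min + 10 h 27 min + 6 h 40 min + 8 h 22 min + 6 h 58 min = 54 h 30 min.

54.50 hours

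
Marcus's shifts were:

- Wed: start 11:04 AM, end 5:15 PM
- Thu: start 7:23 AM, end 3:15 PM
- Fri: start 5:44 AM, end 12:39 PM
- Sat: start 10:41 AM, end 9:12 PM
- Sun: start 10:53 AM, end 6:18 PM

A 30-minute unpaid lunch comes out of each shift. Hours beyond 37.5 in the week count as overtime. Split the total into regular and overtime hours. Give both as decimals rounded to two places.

Regular 36.40 hours, overtime 0.00 hours

Wed: 11:04 AM–5:15 PM = 6 h 11 min; less 30 min break → 5 h 41 min
Thu: 7:23 AM–3:15 PM = 7 h 52 min; less 30 min break → 7 h 22 min
Fri: 5:44 AM–12:39 PM = 6 h 55 min; less 30 min break → 6 h 25 min
Sat: 10:41 AM–9:12 PM = 10 h 31 min; less 30 min break → 10 h 1 min
Sun: 10:53 AM–6:18 PM = 7 h 25 min; less 30 min break → 6 h 55 min
Total worked: 36 h 24 min = 36.40 h.
Threshold 37.5 h → overtime 0 h 0 min, regular 36 h 24 min.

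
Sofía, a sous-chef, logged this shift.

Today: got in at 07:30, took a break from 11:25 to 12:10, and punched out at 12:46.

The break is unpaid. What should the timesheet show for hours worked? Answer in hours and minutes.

Today: 07:30–12:46 = 5 h 16 min; less 45 min break → 4 h 31 min

4 h 31 min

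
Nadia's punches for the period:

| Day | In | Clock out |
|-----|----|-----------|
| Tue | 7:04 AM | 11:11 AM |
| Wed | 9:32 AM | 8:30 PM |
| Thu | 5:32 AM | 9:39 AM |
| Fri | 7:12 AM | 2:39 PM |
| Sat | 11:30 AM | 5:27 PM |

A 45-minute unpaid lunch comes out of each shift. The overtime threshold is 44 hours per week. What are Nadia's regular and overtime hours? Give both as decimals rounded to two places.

Tue: 7:04 AM–11:11 AM = 4 h 7 min; less 45 min break → 3 h 22 min
Wed: 9:32 AM–8:30 PM = 10 h 58 min; less 45 min break → 10 h 13 min
Thu: 5:32 AM–9:39 AM = 4 h 7 min; less 45 min break → 3 h 22 min
Fri: 7:12 AM–2:39 PM = 7 h 27 min; less 45 min break → 6 h 42 min
Sat: 11:30 AM–5:27 PM = 5 h 57 min; less 45 min break → 5 h 12 min
Total worked: 28 h 51 min = 28.85 h.
Threshold 44 h → overtime 0 h 0 min, regular 28 h 51 min.

Regular 28.85 hours, overtime 0.00 hours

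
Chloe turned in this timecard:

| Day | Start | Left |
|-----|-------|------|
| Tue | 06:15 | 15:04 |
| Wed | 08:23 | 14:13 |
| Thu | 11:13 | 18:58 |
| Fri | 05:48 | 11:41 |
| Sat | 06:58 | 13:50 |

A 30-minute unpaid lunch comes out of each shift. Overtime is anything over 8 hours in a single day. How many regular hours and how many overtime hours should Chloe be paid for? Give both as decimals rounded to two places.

Tue: 06:15–15:04 = 8 h 49 min; less 30 min break → 8 h 19 min
Wed: 08:23–14:13 = 5 h 50 min; less 30 min break → 5 h 20 min
Thu: 11:13–18:58 = 7 h 45 min; less 30 min break → 7 h 15 min
Fri: 05:48–11:41 = 5 h 53 min; less 30 min break → 5 h 23 min
Sat: 06:58–13:50 = 6 h 52 min; less 30 min break → 6 h 22 min
Tue reg 8 h 0 min / OT 0 h 19 min; Wed reg 5 h 20 min / OT 0 h 0 min; Thu reg 7 h 15 min / OT 0 h 0 min; Fri reg 5 h 23 min / OT 0 h 0 min; Sat reg 6 h 22 min / OT 0 h 0 min.
Totals: regular 32 h 20 min, overtime 0 h 19 min.

Regular 32.33 hours, overtime 0.32 hours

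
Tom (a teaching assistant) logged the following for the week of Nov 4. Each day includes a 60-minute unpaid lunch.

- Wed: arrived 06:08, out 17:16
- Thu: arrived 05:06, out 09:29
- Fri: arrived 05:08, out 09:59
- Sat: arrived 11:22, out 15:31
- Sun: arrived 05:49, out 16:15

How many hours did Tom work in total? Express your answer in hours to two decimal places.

Wed: 06:08–17:16 = 11 h 8 min; less 60 min break → 10 h 8 min
Thu: 05:06–09:29 = 4 h 23 min; less 60 min break → 3 h 23 min
Fri: 05:08–09:59 = 4 h 51 min; less 60 min break → 3 h 51 min
Sat: 11:22–15:31 = 4 h 9 min; less 60 min break → 3 h 9 min
Sun: 05:49–16:15 = 10 h 26 min; less 60 min break → 9 h 26 min
Total: 10 h 8 min + 3 h 23 min + 3 h 51 min + 3 h 9 min + 9 h 26 min = 29 h 57 min.

29.95 hours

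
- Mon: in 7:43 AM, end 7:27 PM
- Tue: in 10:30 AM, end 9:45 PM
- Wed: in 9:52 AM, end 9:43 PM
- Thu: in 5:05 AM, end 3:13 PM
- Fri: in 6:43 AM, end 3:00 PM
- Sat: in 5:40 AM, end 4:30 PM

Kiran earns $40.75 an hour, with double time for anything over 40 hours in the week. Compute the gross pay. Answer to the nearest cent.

$3592.79

Mon: 7:43 AM–7:27 PM = 11 h 44 min
Tue: 10:30 AM–9:45 PM = 11 h 15 min
Wed: 9:52 AM–9:43 PM = 11 h 51 min
Thu: 5:05 AM–3:13 PM = 10 h 8 min
Fri: 6:43 AM–3:00 PM = 8 h 17 min
Sat: 5:40 AM–4:30 PM = 10 h 50 min
Total worked: 64 h 5 min = 3845 min.
Regular 40 h 0 min = 2400 min at $40.75/h; overtime 24 h 5 min = 1445 min at $81.50/h.
Pay = (2400 × $40.75 + 1445 × $81.50) ÷ 60 = $3592.79.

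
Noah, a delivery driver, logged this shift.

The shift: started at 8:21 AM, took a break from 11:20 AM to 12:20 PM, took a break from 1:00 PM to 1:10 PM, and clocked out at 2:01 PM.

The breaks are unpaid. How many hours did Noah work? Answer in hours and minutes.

The shift: 8:21 AM–2:01 PM = 5 h 40 min; less 70 min break → 4 h 30 min

4 h 30 min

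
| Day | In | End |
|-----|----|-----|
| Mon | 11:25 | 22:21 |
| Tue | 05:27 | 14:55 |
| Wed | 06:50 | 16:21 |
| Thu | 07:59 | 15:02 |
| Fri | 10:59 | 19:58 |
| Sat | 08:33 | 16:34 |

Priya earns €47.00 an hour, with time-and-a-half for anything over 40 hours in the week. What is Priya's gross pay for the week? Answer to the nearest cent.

€2864.65

Mon: 11:25–22:21 = 10 h 56 min
Tue: 05:27–14:55 = 9 h 28 min
Wed: 06:50–16:21 = 9 h 31 min
Thu: 07:59–15:02 = 7 h 3 min
Fri: 10:59–19:58 = 8 h 59 min
Sat: 08:33–16:34 = 8 h 1 min
Total worked: 53 h 58 min = 3238 min.
Regular 40 h 0 min = 2400 min at €47.00/h; overtime 13 h 58 min = 838 min at €70.50/h.
Pay = (2400 × €47.00 + 838 × €70.50) ÷ 60 = €2864.65.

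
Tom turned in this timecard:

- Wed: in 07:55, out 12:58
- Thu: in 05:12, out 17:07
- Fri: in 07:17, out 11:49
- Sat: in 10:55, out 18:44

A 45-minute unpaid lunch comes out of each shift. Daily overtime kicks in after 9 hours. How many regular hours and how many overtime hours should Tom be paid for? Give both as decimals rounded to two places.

Wed: 07:55–12:58 = 5 h 3 min; less 45 min break → 4 h 18 min
Thu: 05:12–17:07 = 11 h 55 min; less 45 min break → 11 h 10 min
Fri: 07:17–11:49 = 4 h 32 min; less 45 min break → 3 h 47 min
Sat: 10:55–18:44 = 7 h 49 min; less 45 min break → 7 h 4 min
Wed reg 4 h 18 min / OT 0 h 0 min; Thu reg 9 h 0 min / OT 2 h 10 min; Fri reg 3 h 47 min / OT 0 h 0 min; Sat reg 7 h 4 min / OT 0 h 0 min.
Totals: regular 24 h 9 min, overtime 2 h 10 min.

Regular 24.15 hours, overtime 2.17 hours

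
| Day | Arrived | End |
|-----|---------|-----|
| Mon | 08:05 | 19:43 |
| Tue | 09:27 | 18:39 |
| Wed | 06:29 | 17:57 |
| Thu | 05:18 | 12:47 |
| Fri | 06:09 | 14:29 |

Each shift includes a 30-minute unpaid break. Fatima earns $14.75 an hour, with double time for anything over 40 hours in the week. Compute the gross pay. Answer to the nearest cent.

$755.69

Mon: 08:05–19:43 = 11 h 38 min; less 30 min break → 11 h 8 min
Tue: 09:27–18:39 = 9 h 12 min; less 30 min break → 8 h 42 min
Wed: 06:29–17:57 = 11 h 28 min; less 30 min break → 10 h 58 min
Thu: 05:18–12:47 = 7 h 29 min; less 30 min break → 6 h 59 min
Fri: 06:09–14:29 = 8 h 20 min; less 30 min break → 7 h 50 min
Total worked: 45 h 37 min = 2737 min.
Regular 40 h 0 min = 2400 min at $14.75/h; overtime 5 h 37 min = 337 min at $29.50/h.
Pay = (2400 × $14.75 + 337 × $29.50) ÷ 60 = $755.69.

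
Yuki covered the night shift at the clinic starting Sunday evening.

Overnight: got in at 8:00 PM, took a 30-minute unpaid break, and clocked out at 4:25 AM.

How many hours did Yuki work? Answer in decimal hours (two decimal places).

7.92 hours

Overnight: 8:00 PM → midnight = 4 h 0 min; midnight → 4:25 AM = 4 h 25 min; span 8 h 25 min; less 30 min break → 7 h 55 min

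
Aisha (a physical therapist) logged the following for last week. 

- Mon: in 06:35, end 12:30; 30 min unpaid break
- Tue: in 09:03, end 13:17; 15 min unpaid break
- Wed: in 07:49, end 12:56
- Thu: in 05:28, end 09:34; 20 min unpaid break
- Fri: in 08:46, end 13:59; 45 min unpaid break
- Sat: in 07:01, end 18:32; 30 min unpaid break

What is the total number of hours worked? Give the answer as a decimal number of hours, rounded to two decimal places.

33.77 hours

Mon: 06:35–12:30 = 5 h 55 min; less 30 min break → 5 h 25 min
Tue: 09:03–13:17 = 4 h 14 min; less 15 min break → 3 h 59 min
Wed: 07:49–12:56 = 5 h 7 min
Thu: 05:28–09:34 = 4 h 6 min; less 20 min break → 3 h 46 min
Fri: 08:46–13:59 = 5 h 13 min; less 45 min break → 4 h 28 min
Sat: 07:01–18:32 = 11 h 31 min; less 30 min break → 11 h 1 min
Total: 5 h 25 min + 3 h 59 min + 5 h 7 min + 3 h 46 min + 4 h 28 min + 11 h 1 min = 33 h 46 min.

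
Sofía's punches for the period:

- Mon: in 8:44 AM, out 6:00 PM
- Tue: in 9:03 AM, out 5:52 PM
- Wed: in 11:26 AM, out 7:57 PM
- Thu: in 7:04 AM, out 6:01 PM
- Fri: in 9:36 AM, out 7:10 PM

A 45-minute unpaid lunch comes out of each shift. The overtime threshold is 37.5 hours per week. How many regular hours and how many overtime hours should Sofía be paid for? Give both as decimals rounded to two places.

Mon: 8:44 AM–6:00 PM = 9 h 16 min; less 45 min break → 8 h 31 min
Tue: 9:03 AM–5:52 PM = 8 h 49 min; less 45 min break → 8 h 4 min
Wed: 11:26 AM–7:57 PM = 8 h 31 min; less 45 min break → 7 h 46 min
Thu: 7:04 AM–6:01 PM = 10 h 57 min; less 45 min break → 10 h 12 min
Fri: 9:36 AM–7:10 PM = 9 h 34 min; less 45 min break → 8 h 49 min
Total worked: 43 h 22 min = 43.37 h.
Threshold 37.5 h → overtime 5 h 52 min, regular 37 h 30 min.

Regular 37.50 hours, overtime 5.87 hours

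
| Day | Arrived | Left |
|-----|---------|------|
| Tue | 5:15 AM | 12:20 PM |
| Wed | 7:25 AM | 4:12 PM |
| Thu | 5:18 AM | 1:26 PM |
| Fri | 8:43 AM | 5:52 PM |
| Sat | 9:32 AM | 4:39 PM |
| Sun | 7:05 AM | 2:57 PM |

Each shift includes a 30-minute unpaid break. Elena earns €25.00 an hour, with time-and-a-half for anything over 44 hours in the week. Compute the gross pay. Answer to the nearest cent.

€1142.50

Tue: 5:15 AM–12:20 PM = 7 h 5 min; less 30 min break → 6 h 35 min
Wed: 7:25 AM–4:12 PM = 8 h 47 min; less 30 min break → 8 h 17 min
Thu: 5:18 AM–1:26 PM = 8 h 8 min; less 30 min break → 7 h 38 min
Fri: 8:43 AM–5:52 PM = 9 h 9 min; less 30 min break → 8 h 39 min
Sat: 9:32 AM–4:39 PM = 7 h 7 min; less 30 min break → 6 h 37 min
Sun: 7:05 AM–2:57 PM = 7 h 52 min; less 30 min break → 7 h 22 min
Total worked: 45 h 8 min = 2708 min.
Regular 44 h 0 min = 2640 min at €25.00/h; overtime 1 h 8 min = 68 min at €37.50/h.
Pay = (2640 × €25.00 + 68 × €37.50) ÷ 60 = €1142.50.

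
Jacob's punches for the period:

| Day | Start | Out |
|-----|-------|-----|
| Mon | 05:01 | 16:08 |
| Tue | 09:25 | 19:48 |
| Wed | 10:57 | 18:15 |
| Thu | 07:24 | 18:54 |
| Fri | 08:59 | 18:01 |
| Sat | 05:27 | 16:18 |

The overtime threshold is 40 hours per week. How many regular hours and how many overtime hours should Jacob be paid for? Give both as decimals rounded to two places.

Mon: 05:01–16:08 = 11 h 7 min
Tue: 09:25–19:48 = 10 h 23 min
Wed: 10:57–18:15 = 7 h 18 min
Thu: 07:24–18:54 = 11 h 30 min
Fri: 08:59–18:01 = 9 h 2 min
Sat: 05:27–16:18 = 10 h 51 min
Total worked: 60 h 11 min = 60.18 h.
Threshold 40 h → overtime 20 h 11 min, regular 40 h 0 min.

Regular 40.00 hours, overtime 20.18 hours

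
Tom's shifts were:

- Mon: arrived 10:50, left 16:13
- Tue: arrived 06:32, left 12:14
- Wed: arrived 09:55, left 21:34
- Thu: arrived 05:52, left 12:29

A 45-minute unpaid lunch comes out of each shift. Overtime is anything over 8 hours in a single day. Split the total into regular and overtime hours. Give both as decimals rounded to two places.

Regular 23.45 hours, overtime 2.90 hours

Mon: 10:50–16:13 = 5 h 23 min; less 45 min break → 4 h 38 min
Tue: 06:32–12:14 = 5 h 42 min; less 45 min break → 4 h 57 min
Wed: 09:55–21:34 = 11 h 39 min; less 45 min break → 10 h 54 min
Thu: 05:52–12:29 = 6 h 37 min; less 45 min break → 5 h 52 min
Mon reg 4 h 38 min / OT 0 h 0 min; Tue reg 4 h 57 min / OT 0 h 0 min; Wed reg 8 h 0 min / OT 2 h 54 min; Thu reg 5 h 52 min / OT 0 h 0 min.
Totals: regular 23 h 27 min, overtime 2 h 54 min.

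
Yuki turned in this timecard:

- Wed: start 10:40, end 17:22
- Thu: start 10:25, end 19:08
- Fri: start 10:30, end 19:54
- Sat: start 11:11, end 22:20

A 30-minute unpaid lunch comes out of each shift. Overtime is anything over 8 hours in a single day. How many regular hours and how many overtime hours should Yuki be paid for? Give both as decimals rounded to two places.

Wed: 10:40–17:22 = 6 h 42 min; less 30 min break → 6 h 12 min
Thu: 10:25–19:08 = 8 h 43 min; less 30 min break → 8 h 13 min
Fri: 10:30–19:54 = 9 h 24 min; less 30 min break → 8 h 54 min
Sat: 11:11–22:20 = 11 h 9 min; less 30 min break → 10 h 39 min
Wed reg 6 h 12 min / OT 0 h 0 min; Thu reg 8 h 0 min / OT 0 h 13 min; Fri reg 8 h 0 min / OT 0 h 54 min; Sat reg 8 h 0 min / OT 2 h 39 min.
Totals: regular 30 h 12 min, overtime 3 h 46 min.

Regular 30.20 hours, overtime 3.77 hours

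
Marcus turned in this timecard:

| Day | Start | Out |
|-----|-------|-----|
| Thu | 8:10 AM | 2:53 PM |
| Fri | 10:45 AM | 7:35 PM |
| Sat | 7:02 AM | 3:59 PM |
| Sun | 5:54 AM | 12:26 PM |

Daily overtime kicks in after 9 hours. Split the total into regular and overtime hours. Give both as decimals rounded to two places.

Regular 31.03 hours, overtime 0.00 hours

Thu: 8:10 AM–2:53 PM = 6 h 43 min
Fri: 10:45 AM–7:35 PM = 8 h 50 min
Sat: 7:02 AM–3:59 PM = 8 h 57 min
Sun: 5:54 AM–12:26 PM = 6 h 32 min
Thu reg 6 h 43 min / OT 0 h 0 min; Fri reg 8 h 50 min / OT 0 h 0 min; Sat reg 8 h 57 min / OT 0 h 0 min; Sun reg 6 h 32 min / OT 0 h 0 min.
Totals: regular 31 h 2 min, overtime 0 h 0 min.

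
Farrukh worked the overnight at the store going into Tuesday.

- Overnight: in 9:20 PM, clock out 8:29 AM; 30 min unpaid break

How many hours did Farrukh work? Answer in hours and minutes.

Overnight: 9:20 PM → midnight = 2 h 40 min; midnight → 8:29 AM = 8 h 29 min; span 11 h 9 min; less 30 min break → 10 h 39 min

10 h 39 min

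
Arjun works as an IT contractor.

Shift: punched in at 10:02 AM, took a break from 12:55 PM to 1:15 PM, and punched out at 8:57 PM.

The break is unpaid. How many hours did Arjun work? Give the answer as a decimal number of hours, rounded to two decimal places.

10.58 hours

Shift: 10:02 AM–8:57 PM = 10 h 55 min; less 20 min break → 10 h 35 min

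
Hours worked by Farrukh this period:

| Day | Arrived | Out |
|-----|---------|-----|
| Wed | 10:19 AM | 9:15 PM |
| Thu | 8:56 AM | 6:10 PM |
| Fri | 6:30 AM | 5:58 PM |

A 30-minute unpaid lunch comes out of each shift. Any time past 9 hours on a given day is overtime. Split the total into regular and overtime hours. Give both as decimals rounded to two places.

Wed: 10:19 AM–9:15 PM = 10 h 56 min; less 30 min break → 10 h 26 min
Thu: 8:56 AM–6:10 PM = 9 h 14 min; less 30 min break → 8 h 44 min
Fri: 6:30 AM–5:58 PM = 11 h 28 min; less 30 min break → 10 h 58 min
Wed reg 9 h 0 min / OT 1 h 26 min; Thu reg 8 h 44 min / OT 0 h 0 min; Fri reg 9 h 0 min / OT 1 h 58 min.
Totals: regular 26 h 44 min, overtime 3 h 24 min.

Regular 26.73 hours, overtime 3.40 hours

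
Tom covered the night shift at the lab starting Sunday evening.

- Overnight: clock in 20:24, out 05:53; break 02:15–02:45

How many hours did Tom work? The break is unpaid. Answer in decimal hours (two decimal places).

8.98 hours

Overnight: 20:24 → midnight = 3 h 36 min; midnight → 05:53 = 5 h 53 min; span 9 h 29 min; less 30 min break → 8 h 59 min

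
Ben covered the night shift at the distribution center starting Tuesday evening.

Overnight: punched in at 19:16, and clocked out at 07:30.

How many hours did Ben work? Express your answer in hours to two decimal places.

12.23 hours

Overnight: 19:16 → midnight = 4 h 44 min; midnight → 07:30 = 7 h 30 min; span 12 h 14 min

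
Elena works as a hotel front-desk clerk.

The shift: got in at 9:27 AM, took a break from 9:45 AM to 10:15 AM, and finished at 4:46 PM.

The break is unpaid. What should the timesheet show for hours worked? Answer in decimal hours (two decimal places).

The shift: 9:27 AM–4:46 PM = 7 h 19 min; less 30 min break → 6 h 49 min

6.82 hours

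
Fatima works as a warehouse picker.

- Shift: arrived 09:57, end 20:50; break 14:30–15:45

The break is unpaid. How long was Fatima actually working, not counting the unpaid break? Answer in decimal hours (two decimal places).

9.63 hours

Shift: 09:57–20:50 = 10 h 53 min; less 75 min break → 9 h 38 min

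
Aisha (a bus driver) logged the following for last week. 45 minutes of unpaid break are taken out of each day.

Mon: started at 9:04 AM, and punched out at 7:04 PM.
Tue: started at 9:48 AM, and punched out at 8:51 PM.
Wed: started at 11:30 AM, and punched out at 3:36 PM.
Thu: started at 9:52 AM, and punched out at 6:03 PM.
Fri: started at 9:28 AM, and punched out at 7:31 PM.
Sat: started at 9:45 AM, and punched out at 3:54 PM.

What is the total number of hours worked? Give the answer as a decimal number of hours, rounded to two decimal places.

Mon: 9:04 AM–7:04 PM = 10 h 0 min; less 45 min break → 9 h 15 min
Tue: 9:48 AM–8:51 PM = 11 h 3 min; less 45 min break → 10 h 18 min
Wed: 11:30 AM–3:36 PM = 4 h 6 min; less 45 min break → 3 h 21 min
Thu: 9:52 AM–6:03 PM = 8 h 11 min; less 45 min break → 7 h 26 min
Fri: 9:28 AM–7:31 PM = 10 h 3 min; less 45 min break → 9 h 18 min
Sat: 9:45 AM–3:54 PM = 6 h 9 min; less 45 min break → 5 h 24 min
Total: 9 h 15 min + 10 h 18 min + 3 h 21 min + 7 h 26 min + 9 h 18 min + 5 h 24 min = 45 h 2 min.

45.03 hours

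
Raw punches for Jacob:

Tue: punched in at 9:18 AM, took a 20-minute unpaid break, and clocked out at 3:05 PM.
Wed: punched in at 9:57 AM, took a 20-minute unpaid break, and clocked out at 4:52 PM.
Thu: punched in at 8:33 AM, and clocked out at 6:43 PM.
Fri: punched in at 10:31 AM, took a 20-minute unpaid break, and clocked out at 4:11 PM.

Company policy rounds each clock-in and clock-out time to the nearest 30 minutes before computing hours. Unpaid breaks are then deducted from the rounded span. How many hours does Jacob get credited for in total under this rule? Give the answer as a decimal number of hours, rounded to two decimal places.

Tue: in 9:18 AM→9:30 AM, out 3:05 PM→3:00 PM; 5 h 30 min − 20 min = 5 h 10 min
Wed: in 9:57 AM→10:00 AM, out 4:52 PM→5:00 PM; 7 h 0 min − 20 min = 6 h 40 min
Thu: in 8:33 AM→8:30 AM, out 6:43 PM→6:30 PM; 10 h 0 min
Fri: in 10:31 AM→10:30 AM, out 4:11 PM→4:00 PM; 5 h 30 min − 20 min = 5 h 10 min
Total credited: 27 h 0 min.

27.00 hours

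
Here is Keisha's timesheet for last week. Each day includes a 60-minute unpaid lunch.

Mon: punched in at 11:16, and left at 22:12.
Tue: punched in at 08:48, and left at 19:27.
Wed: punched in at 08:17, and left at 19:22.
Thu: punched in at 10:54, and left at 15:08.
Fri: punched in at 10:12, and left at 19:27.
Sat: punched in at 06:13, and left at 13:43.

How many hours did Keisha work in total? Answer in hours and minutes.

47 h 39 min

Mon: 11:16–22:12 = 10 h 56 min; less 60 min break → 9 h 56 min
Tue: 08:48–19:27 = 10 h 39 min; less 60 min break → 9 h 39 min
Wed: 08:17–19:22 = 11 h 5 min; less 60 min break → 10 h 5 min
Thu: 10:54–15:08 = 4 h 14 min; less 60 min break → 3 h 14 min
Fri: 10:12–19:27 = 9 h 15 min; less 60 min break → 8 h 15 min
Sat: 06:13–13:43 = 7 h 30 min; less 60 min break → 6 h 30 min
Total: 9 h 56 min + 9 h 39 min + 10 h 5 min + 3 h 14 min + 8 h 15 min + 6 h 30 min = 47 h 39 min.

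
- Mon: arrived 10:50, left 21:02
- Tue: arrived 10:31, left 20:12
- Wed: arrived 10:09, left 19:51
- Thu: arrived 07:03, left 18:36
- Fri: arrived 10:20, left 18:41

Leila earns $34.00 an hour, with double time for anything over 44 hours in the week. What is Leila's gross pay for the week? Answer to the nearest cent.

$1868.87

Mon: 10:50–21:02 = 10 h 12 min
Tue: 10:31–20:12 = 9 h 41 min
Wed: 10:09–19:51 = 9 h 42 min
Thu: 07:03–18:36 = 11 h 33 min
Fri: 10:20–18:41 = 8 h 21 min
Total worked: 49 h 29 min = 2969 min.
Regular 44 h 0 min = 2640 min at $34.00/h; overtime 5 h 29 min = 329 min at $68.00/h.
Pay = (2640 × $34.00 + 329 × $68.00) ÷ 60 = $1868.87.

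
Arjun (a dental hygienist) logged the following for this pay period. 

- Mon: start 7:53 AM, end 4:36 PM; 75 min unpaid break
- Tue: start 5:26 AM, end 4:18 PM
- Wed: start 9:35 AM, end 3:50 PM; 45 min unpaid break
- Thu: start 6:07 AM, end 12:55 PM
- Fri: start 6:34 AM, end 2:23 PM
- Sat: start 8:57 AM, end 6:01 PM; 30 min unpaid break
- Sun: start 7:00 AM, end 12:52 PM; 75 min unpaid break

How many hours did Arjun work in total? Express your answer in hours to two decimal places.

51.63 hours

Mon: 7:53 AM–4:36 PM = 8 h 43 min; less 75 min break → 7 h 28 min
Tue: 5:26 AM–4:18 PM = 10 h 52 min
Wed: 9:35 AM–3:50 PM = 6 h 15 min; less 45 min break → 5 h 30 min
Thu: 6:07 AM–12:55 PM = 6 h 48 min
Fri: 6:34 AM–2:23 PM = 7 h 49 min
Sat: 8:57 AM–6:01 PM = 9 h 4 min; less 30 min break → 8 h 34 min
Sun: 7:00 AM–12:52 PM = 5 h 52 min; less 75 min break → 4 h 37 min
Total: 7 h 28 min + 10 h 52 min + 5 h 30 min + 6 h 48 min + 7 h 49 min + 8 h 34 min + 4 h 37 min = 51 h 38 min.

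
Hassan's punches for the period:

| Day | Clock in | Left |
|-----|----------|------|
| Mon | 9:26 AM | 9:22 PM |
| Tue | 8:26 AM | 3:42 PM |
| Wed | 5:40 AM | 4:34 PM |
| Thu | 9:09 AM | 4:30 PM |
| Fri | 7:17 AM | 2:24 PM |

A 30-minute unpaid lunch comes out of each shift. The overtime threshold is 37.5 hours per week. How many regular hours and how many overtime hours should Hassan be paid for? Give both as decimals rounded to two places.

Mon: 9:26 AM–9:22 PM = 11 h 56 min; less 30 min break → 11 h 26 min
Tue: 8:26 AM–3:42 PM = 7 h 16 min; less 30 min break → 6 h 46 min
Wed: 5:40 AM–4:34 PM = 10 h 54 min; less 30 min break → 10 h 24 min
Thu: 9:09 AM–4:30 PM = 7 h 21 min; less 30 min break → 6 h 51 min
Fri: 7:17 AM–2:24 PM = 7 h 7 min; less 30 min break → 6 h 37 min
Total worked: 42 h 4 min = 42.07 h.
Threshold 37.5 h → overtime 4 h 34 min, regular 37 h 30 min.

Regular 37.50 hours, overtime 4.57 hours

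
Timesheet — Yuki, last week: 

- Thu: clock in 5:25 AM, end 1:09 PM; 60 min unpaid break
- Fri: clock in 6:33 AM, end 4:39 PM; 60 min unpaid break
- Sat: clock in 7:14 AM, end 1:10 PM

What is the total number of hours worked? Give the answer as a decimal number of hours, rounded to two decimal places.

21.77 hours

Thu: 5:25 AM–1:09 PM = 7 h 44 min; less 60 min break → 6 h 44 min
Fri: 6:33 AM–4:39 PM = 10 h 6 min; less 60 min break → 9 h 6 min
Sat: 7:14 AM–1:10 PM = 5 h 56 min
Total: 6 h 44 min + 9 h 6 min + 5 h 56 min = 21 h 46 min.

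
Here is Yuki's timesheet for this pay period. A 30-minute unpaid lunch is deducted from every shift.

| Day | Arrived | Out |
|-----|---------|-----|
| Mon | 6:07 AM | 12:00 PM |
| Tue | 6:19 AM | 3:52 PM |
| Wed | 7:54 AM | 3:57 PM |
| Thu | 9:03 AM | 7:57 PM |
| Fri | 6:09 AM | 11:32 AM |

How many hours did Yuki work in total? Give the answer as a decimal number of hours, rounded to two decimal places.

37.27 hours

Mon: 6:07 AM–12:00 PM = 5 h 53 min; less 30 min break → 5 h 23 min
Tue: 6:19 AM–3:52 PM = 9 h 33 min; less 30 min break → 9 h 3 min
Wed: 7:54 AM–3:57 PM = 8 h 3 min; less 30 min break → 7 h 33 min
Thu: 9:03 AM–7:57 PM = 10 h 54 min; less 30 min break → 10 h 24 min
Fri: 6:09 AM–11:32 AM = 5 h 23 min; less 30 min break → 4 h 53 min
Total: 5 h 23 min + 9 h 3 min + 7 h 33 min + 10 h 24 min + 4 h 53 min = 37 h 16 min.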